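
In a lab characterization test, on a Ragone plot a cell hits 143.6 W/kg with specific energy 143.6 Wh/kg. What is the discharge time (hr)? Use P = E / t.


t = E / P = 143.6 / 143.6 = 1.000 hr

1.000 hr


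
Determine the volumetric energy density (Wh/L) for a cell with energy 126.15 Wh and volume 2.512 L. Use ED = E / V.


Volumetric ED = 126.15 Wh / 2.512 L = 50.22 Wh/L

50.22 Wh/L


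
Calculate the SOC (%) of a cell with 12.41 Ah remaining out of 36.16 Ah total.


SOC = (remaining / total) * 100 = (12.41 / 36.16) * 100 = 34.32%

34.32%


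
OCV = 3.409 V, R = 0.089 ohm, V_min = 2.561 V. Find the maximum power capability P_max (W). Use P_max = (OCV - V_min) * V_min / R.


dV = OCV - V_min = 0.848 V (so I_max = dV / R)
P_max = dV * V_min / R = 0.848 * 2.561 / 0.089 = 24.40 W

24.40 W


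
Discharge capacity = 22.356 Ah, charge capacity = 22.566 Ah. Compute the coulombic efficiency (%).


eta_c = Q_dis / Q_chg * 100 = 22.356 / 22.566 * 100 = 99.07%

99.07%


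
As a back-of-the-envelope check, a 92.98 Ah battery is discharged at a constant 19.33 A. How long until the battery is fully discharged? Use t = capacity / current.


t = capacity / current = 92.98 / 19.33 = 4.810 hr

4.810 hr


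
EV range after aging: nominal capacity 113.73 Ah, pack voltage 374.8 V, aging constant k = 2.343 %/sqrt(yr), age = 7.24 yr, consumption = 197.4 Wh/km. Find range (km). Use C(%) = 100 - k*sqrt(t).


Step 1: capacity retention = 100 - 2.343 * sqrt(7.24) = 100 - 2.343 * 2.6907 = 93.696%
Step 2: C_now = 113.73 * 93.696/100 = 106.56 Ah
Step 3: E_pack = V * C_now = 374.8 * 106.56 = 39939 Wh
Step 4: range = E_pack / consumption = 39939 / 197.4 = 202.3 km

202.3 km


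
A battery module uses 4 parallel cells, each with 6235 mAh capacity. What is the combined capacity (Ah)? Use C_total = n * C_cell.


Convert: C_cell = 6235 mAh = 6.235 Ah
C_total = 4 * 6.235 = 24.94 Ah

24.94 Ah


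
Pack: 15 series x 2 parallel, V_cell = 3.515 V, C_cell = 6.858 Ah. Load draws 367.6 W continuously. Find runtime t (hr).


Step 1: E_pack = Ns * V_cell * Np * C_cell = 15 * 3.515 * 2 * 6.858 = 723.18 Wh
Step 2: t = E_pack / P = 723.18 / 367.6 = 1.967 hr

1.967 hr


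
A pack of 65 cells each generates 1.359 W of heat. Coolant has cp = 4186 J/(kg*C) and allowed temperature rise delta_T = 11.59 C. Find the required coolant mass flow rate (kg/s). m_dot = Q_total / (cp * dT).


Step 1: Total heat Q = 65 * 1.359 W = 88.335 W
Step 2: denom = cp * dT = 4186 * 11.59 = 48516
Step 3: m_dot = 88.335 / 48516 = 0.001821 kg/s

0.001821 kg/s


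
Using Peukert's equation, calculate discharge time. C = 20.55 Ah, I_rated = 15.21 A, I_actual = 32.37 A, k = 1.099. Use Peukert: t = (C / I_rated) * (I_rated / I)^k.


Step 1: t_rated = C / I_rated = 20.55 / 15.21 = 1.3511 hr
Step 2: ratio = 15.21 / 32.37 = 0.46988
Step 3: ratio^k = 0.46988^1.099 = 0.43603
Step 4: t = t_rated * ratio^k = 1.3511 * 0.43603 = 0.5891 hr

0.5891 hr


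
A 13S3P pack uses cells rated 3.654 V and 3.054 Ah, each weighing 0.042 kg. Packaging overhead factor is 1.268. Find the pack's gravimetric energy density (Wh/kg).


Step 1: V_pack = 13 * 3.654 = 47.502 V
Step 2: C_pack = 3 * 3.054 = 9.162 Ah
Step 3: E_pack = V_pack * C_pack = 47.502 * 9.162 = 435.21 Wh
Step 4: m_pack = 13 * 3 * 0.042 * 1.268 = 2.077 kg
Step 5: ED = E_pack / m_pack = 435.21 / 2.077 = 209.5 Wh/kg

209.5 Wh/kg


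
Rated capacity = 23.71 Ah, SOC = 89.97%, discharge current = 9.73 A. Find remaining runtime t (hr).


Step 1: remaining = SOC/100 * C_total = 89.97/100 * 23.71 = 21.332 Ah
Step 2: t = remaining / I = 21.332 / 9.73 = 2.192 hr

2.192 hr


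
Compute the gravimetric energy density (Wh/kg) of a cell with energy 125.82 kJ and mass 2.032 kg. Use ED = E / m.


Convert: E = 125.82 kJ = 34.95 Wh
ED = E / m = 34.95 / 2.032 = 17.20 Wh/kg

17.20 Wh/kg


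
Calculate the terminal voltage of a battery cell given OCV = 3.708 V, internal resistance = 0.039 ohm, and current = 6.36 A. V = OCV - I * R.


V = OCV - I*R = 3.708 - 6.36 * 0.039 = 3.460 V

3.460 V


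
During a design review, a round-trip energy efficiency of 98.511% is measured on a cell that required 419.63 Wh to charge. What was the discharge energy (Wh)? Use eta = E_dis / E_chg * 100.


E_dis = eta/100 * E_chg = 98.511/100 * 419.63 = 413.4 Wh

413.4 Wh


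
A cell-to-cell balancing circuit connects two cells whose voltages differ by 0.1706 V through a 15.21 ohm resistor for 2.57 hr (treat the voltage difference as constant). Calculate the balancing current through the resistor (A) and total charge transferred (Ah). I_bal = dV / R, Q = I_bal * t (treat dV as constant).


First, Ohm's law: I_bal = 0.1706 V / 15.21 ohm = 0.011216 A
Then Q = I * t = 0.011216 A * 2.57 hr = 0.02883 Ah

I=0.011216 A, Q=0.02883 Ah


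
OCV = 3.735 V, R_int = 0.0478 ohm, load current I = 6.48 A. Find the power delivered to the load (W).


Step 1: V_terminal = OCV - I*R = 3.735 - 6.48 * 0.0478 = 3.4253 V
Step 2: P_out = V_terminal * I = 3.4253 * 6.48 = 22.20 W

22.20 W


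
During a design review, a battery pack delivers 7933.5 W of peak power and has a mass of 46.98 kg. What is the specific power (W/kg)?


SP = P / m = 7933.5 / 46.98 = 168.9 W/kg

168.9 W/kg


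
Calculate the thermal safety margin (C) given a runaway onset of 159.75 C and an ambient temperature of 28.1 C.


Safety margin = 159.75 C - 28.1 C = 131.65 C

131.65 C


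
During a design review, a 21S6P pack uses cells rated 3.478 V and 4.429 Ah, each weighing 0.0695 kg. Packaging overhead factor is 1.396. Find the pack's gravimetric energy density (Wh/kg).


Step 1: V_pack = 21 * 3.478 = 73.038 V
Step 2: C_pack = 6 * 4.429 = 26.574 Ah
Step 3: E_pack = V_pack * C_pack = 73.038 * 26.574 = 1940.9 Wh
Step 4: m_pack = 21 * 6 * 0.0695 * 1.396 = 12.225 kg
Step 5: ED = E_pack / m_pack = 1940.9 / 12.225 = 158.8 Wh/kg

158.8 Wh/kg


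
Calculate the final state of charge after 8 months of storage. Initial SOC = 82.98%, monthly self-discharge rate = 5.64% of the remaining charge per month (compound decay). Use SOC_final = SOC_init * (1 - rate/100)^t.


decay = (1 - 5.64/100)^8 = 0.6285
SOC_final = 82.98 * 0.6285 = 52.15%

52.15%


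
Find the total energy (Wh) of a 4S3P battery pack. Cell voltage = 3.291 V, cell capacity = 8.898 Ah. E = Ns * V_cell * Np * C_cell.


V_pack = 4 * 3.291 = 13.164 V
C_pack = 3 * 8.898 = 26.694 Ah
E = V_pack * C_pack = 13.164 * 26.694 = 351.4 Wh

351.4 Wh


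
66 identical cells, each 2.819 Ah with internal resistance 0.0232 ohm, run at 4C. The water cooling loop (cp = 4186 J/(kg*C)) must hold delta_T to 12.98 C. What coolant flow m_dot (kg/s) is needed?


Step 1: I = 4 * 2.819 = 11.276 A
Step 2: Q_cell = I^2 * R = 11.276^2 * 0.0232 = 2.9498 W
Step 3: Q_total = 66 * 2.9498 = 194.69 W
Step 4: m_dot = Q_total / (cp * dT) = 194.69 / (4186 * 12.98) = 0.003583 kg/s

0.003583 kg/s


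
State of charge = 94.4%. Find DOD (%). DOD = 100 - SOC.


DOD = 100 - SOC = 100 - 94.4 = 5.6%

5.6%


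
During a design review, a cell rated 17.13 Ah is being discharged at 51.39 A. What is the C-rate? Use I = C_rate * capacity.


Rearranging: C_rate = 51.39 / 17.13 = 3C

3C


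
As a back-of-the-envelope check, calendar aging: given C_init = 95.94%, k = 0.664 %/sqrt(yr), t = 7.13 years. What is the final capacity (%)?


sqrt(t) = sqrt(7.13) = 2.6702
C_final = 95.94 - 0.664 * 2.6702 = 94.17%

94.17%


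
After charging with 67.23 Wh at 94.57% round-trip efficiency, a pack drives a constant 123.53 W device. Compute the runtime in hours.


Step 1: E_discharge = eta/100 * E_charge = 94.57/100 * 67.23 = 63.579 Wh
Step 2: t = E_discharge / P = 63.579 / 123.53 = 0.5147 hr

0.5147 hr


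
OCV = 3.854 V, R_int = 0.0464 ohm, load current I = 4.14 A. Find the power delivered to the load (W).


Step 1: V_terminal = OCV - I*R = 3.854 - 4.14 * 0.0464 = 3.6619 V
Step 2: P_out = V_terminal * I = 3.6619 * 4.14 = 15.16 W

15.16 W


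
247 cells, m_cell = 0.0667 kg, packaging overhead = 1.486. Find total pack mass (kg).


Cell mass sum = 247 * 0.0667 = 16.475 kg
With overhead 1.486: m_pack = 16.475 * 1.486 = 24.48 kg

24.48 kg


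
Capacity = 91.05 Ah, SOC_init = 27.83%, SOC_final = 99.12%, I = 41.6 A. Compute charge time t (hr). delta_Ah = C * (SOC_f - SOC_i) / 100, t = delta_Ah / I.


delta_Ah = 91.05 * (99.12 - 27.83) / 100 = 64.91 Ah
t = delta_Ah / I = 64.91 / 41.6 = 1.560 hr

1.560 hr


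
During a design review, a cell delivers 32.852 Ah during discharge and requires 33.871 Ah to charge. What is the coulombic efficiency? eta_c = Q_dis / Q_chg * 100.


Coulombic efficiency = 32.852/33.871 * 100% = 96.99%

96.99%


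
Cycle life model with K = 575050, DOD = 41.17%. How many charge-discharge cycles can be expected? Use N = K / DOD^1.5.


DOD^1.5 = 264.16
N = K / DOD^1.5 = 575050 / 264.16 = 2177

2177 cycles


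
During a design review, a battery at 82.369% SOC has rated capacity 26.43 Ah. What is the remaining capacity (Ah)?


remaining = SOC / 100 * total = 82.369 / 100 * 26.43 = 21.77 Ah

21.77 Ah


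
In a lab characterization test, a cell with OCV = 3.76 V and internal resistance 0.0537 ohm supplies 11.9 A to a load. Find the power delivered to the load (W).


Step 1: V_terminal = OCV - I*R = 3.76 - 11.9 * 0.0537 = 3.121 V
Step 2: P_out = V_terminal * I = 3.121 * 11.9 = 37.14 W

37.14 W


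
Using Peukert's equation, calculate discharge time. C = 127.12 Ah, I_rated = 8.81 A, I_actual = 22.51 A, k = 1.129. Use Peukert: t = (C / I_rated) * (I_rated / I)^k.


Step 1: t_rated = C / I_rated = 127.12 / 8.81 = 14.429 hr
Step 2: ratio = 8.81 / 22.51 = 0.39138
Step 3: ratio^k = 0.39138^1.129 = 0.34677
Step 4: t = t_rated * ratio^k = 14.429 * 0.34677 = 5.004 hr

5.004 hr


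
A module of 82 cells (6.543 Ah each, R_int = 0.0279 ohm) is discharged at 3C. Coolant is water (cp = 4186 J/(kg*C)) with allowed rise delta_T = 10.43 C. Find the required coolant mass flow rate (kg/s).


Step 1: I = 3 * 6.543 = 19.629 A
Step 2: Q_cell = I^2 * R = 19.629^2 * 0.0279 = 10.75 W
Step 3: Q_total = 82 * 10.75 = 881.5 W
Step 4: m_dot = Q_total / (cp * dT) = 881.5 / (4186 * 10.43) = 0.02019 kg/s

0.02019 kg/s


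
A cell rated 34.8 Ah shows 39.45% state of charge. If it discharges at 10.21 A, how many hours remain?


Step 1: remaining = SOC/100 * C_total = 39.45/100 * 34.8 = 13.729 Ah
Step 2: t = remaining / I = 13.729 / 10.21 = 1.345 hr

1.345 hr


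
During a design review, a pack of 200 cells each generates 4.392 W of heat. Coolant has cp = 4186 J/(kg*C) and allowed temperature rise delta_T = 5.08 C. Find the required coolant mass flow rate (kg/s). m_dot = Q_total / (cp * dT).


Q_total = 200 * 4.392 = 878.4 W
m_dot = Q_total / (cp * dT) = 878.4 / (4186 * 5.08) = 0.04131 kg/s

0.04131 kg/s


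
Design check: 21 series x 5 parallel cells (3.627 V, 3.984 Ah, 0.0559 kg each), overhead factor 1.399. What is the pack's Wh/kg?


Step 1: V_pack = 21 * 3.627 = 76.167 V
Step 2: C_pack = 5 * 3.984 = 19.92 Ah
Step 3: E_pack = V_pack * C_pack = 76.167 * 19.92 = 1517.2 Wh
Step 4: m_pack = 21 * 5 * 0.0559 * 1.399 = 8.2114 kg
Step 5: ED = E_pack / m_pack = 1517.2 / 8.2114 = 184.8 Wh/kg

184.8 Wh/kg


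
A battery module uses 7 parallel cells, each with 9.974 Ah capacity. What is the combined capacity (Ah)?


Parallel capacities add: 7 * 9.974 Ah = 69.818 Ah

69.818 Ah


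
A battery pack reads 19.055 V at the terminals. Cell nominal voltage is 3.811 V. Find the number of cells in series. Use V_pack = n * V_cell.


n = V_pack / V_cell = 19.055 / 3.811 = 5

5


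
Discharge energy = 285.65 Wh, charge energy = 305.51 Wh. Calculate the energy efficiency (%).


eta_e = E_dis / E_chg * 100 = 285.65 / 305.51 * 100 = 93.50%

93.50%


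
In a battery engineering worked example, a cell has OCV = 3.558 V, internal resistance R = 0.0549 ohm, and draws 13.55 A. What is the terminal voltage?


V = OCV - I*R = 3.558 - 13.55 * 0.0549 = 2.814 V

2.814 V


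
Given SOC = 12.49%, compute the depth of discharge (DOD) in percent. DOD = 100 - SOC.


Complement of SOC: DOD = 100% - 12.49% = 87.51%

87.51%


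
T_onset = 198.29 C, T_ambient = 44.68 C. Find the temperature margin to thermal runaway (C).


margin = T_onset - T_ambient = 198.29 - 44.68 = 153.61 C

153.61 C


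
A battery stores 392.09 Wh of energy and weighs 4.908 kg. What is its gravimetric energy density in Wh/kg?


Specific energy = 392.09 Wh / 4.908 kg = 79.89 Wh/kg

79.89 Wh/kg


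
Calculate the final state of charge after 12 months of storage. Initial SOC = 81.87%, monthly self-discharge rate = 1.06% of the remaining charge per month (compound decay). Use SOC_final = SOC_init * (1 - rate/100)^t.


decay = (1 - 1.06/100)^12 = 0.87996
SOC_final = 81.87 * 0.87996 = 72.04%

72.04%


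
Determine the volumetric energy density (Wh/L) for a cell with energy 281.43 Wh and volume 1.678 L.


Volumetric ED = 281.43 Wh / 1.678 L = 167.7 Wh/L

167.7 Wh/L


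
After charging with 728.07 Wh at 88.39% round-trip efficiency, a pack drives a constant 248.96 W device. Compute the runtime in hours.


Step 1: E_discharge = eta/100 * E_charge = 88.39/100 * 728.07 = 643.54 Wh
Step 2: t = E_discharge / P = 643.54 / 248.96 = 2.585 hr

2.585 hr


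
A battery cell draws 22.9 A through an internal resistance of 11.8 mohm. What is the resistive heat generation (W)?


Convert: R = 11.8 mohm = 0.0118 ohm
I^2 = 524.41
Q = 524.41 * 0.0118 = 6.188 W

6.188 W


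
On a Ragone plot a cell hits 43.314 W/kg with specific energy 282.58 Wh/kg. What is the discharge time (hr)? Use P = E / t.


t = E / P = 282.58 / 43.314 = 6.524 hr

6.524 hr


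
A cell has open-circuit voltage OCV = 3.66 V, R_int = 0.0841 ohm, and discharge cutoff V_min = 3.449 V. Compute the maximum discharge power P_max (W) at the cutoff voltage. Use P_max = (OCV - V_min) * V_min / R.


dV = OCV - V_min = 0.211 V (so I_max = dV / R)
P_max = dV * V_min / R = 0.211 * 3.449 / 0.0841 = 8.653 W

8.653 W


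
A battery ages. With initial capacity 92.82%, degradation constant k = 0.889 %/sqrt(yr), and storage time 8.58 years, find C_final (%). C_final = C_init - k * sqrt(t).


Step 1: sqrt(8.58 yr) = 2.9292
Step 2: drop = 0.889 * 2.9292 = 2.6041
Step 3: C_final = 92.82 - 2.6041 = 90.22%

90.22%


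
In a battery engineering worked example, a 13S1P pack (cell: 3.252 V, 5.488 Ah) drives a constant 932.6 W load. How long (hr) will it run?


Step 1: E_pack = Ns * V_cell * Np * C_cell = 13 * 3.252 * 1 * 5.488 = 232.01 Wh
Step 2: t = E_pack / P = 232.01 / 932.6 = 0.2488 hr

0.2488 hr


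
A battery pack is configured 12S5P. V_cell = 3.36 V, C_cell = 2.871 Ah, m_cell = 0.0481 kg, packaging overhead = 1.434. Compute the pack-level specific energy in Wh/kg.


Step 1: V_pack = 12 * 3.36 = 40.32 V
Step 2: C_pack = 5 * 2.871 = 14.355 Ah
Step 3: E_pack = V_pack * C_pack = 40.32 * 14.355 = 578.79 Wh
Step 4: m_pack = 12 * 5 * 0.0481 * 1.434 = 4.1385 kg
Step 5: ED = E_pack / m_pack = 578.79 / 4.1385 = 139.9 Wh/kg

139.9 Wh/kg


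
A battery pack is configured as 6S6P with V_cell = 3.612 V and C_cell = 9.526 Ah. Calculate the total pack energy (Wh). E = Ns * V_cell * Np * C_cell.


E = Ns * Vcell * Np * Ccell = 6 * 3.612 * 6 * 9.526 = 1239 Wh

1239 Wh


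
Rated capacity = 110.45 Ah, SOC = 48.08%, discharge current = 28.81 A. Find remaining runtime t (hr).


Step 1: remaining = SOC/100 * C_total = 48.08/100 * 110.45 = 53.104 Ah
Step 2: t = remaining / I = 53.104 / 28.81 = 1.843 hr

1.843 hr


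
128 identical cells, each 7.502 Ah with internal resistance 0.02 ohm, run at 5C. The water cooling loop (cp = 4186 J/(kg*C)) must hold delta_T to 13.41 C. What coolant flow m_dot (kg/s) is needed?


Step 1: I = 5 * 7.502 = 37.51 A
Step 2: Q_cell = I^2 * R = 37.51^2 * 0.02 = 28.14 W
Step 3: Q_total = 128 * 28.14 = 3601.9 W
Step 4: m_dot = Q_total / (cp * dT) = 3601.9 / (4186 * 13.41) = 0.06417 kg/s

0.06417 kg/s


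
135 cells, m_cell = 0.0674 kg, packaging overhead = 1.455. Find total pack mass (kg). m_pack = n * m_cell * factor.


Cell mass sum = 135 * 0.0674 = 9.099 kg
With overhead 1.455: m_pack = 9.099 * 1.455 = 13.24 kg

13.24 kg


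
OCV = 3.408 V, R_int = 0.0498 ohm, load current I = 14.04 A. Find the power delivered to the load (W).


Step 1: V_terminal = OCV - I*R = 3.408 - 14.04 * 0.0498 = 2.7088 V
Step 2: P_out = V_terminal * I = 2.7088 * 14.04 = 38.03 W

38.03 W


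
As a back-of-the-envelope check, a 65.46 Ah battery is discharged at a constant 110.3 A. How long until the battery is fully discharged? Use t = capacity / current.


t = capacity / current = 65.46 / 110.3 = 0.5935 hr

0.5935 hr


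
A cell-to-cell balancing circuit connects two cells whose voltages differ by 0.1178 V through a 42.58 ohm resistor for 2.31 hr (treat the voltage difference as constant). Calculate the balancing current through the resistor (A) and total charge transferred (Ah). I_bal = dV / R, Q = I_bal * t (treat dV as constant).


First, Ohm's law: I_bal = 0.1178 V / 42.58 ohm = 0.0027666 A
Then Q = I * t = 0.0027666 A * 2.31 hr = 0.006391 Ah

I=0.0027666 A, Q=0.006391 Ah


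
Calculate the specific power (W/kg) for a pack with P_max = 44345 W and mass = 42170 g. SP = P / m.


Convert: m = 42170 g = 42.17 kg
SP = P / m = 44345 / 42.17 = 1052 W/kg

1052 W/kg


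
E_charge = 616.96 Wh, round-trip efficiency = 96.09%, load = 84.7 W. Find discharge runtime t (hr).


Step 1: E_discharge = eta/100 * E_charge = 96.09/100 * 616.96 = 592.84 Wh
Step 2: t = E_discharge / P = 592.84 / 84.7 = 6.999 hr

6.999 hr


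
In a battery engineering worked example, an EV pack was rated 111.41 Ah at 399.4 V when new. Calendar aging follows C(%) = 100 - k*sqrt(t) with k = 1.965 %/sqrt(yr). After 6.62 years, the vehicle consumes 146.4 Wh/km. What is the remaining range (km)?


Step 1: capacity retention = 100 - 1.965 * sqrt(6.62) = 100 - 1.965 * 2.5729 = 94.944%
Step 2: C_now = 111.41 * 94.944/100 = 105.78 Ah
Step 3: E_pack = V * C_now = 399.4 * 105.78 = 42249 Wh
Step 4: range = E_pack / consumption = 42249 / 146.4 = 288.6 km

288.6 km


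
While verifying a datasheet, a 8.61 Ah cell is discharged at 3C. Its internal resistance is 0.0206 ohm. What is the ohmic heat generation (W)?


Step 1: I = C_rate * capacity = 3 * 8.61 = 25.83 A
Step 2: Q = I^2 * R = 25.83^2 * 0.0206 = 667.19 * 0.0206 = 13.74 W

13.74 W


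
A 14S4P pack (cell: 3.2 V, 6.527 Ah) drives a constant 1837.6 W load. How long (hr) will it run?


Step 1: E_pack = Ns * V_cell * Np * C_cell = 14 * 3.2 * 4 * 6.527 = 1169.6 Wh
Step 2: t = E_pack / P = 1169.6 / 1837.6 = 0.6365 hr

0.6365 hr


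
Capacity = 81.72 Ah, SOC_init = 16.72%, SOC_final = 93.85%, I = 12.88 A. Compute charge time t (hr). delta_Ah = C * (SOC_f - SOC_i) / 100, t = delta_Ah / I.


Step 1: dSOC = 93.85% - 16.72% = 77.13%
Step 2: delta_Ah = 81.72 * 77.13 / 100 = 63.031 Ah
Step 3: t = 63.031 / 12.88 = 4.894 hr

4.894 hr


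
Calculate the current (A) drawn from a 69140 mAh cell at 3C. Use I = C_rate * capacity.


Convert: capacity = 69140 mAh = 69.14 Ah
I = C_rate * capacity = 3 * 69.14 = 207.42 A

207.42 A


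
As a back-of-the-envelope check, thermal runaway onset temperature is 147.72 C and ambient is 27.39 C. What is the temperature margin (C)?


margin = T_onset - T_ambient = 147.72 - 27.39 = 120.33 C

120.33 C


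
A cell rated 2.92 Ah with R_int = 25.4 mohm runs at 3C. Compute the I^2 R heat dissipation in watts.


Convert: R = 25.4 mohm = 0.0254 ohm
Step 1: I = C_rate * capacity = 3 * 2.92 = 8.76 A
Step 2: Q = I^2 * R = 8.76^2 * 0.0254 = 76.738 * 0.0254 = 1.949 W

1.949 W


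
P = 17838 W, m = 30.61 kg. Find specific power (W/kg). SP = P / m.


Specific power = 17838 W / 30.61 kg = 582.8 W/kg

582.8 W/kg


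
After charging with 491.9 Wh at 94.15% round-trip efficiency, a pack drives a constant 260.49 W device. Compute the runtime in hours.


Step 1: E_discharge = eta/100 * E_charge = 94.15/100 * 491.9 = 463.12 Wh
Step 2: t = E_discharge / P = 463.12 / 260.49 = 1.778 hr

1.778 hr


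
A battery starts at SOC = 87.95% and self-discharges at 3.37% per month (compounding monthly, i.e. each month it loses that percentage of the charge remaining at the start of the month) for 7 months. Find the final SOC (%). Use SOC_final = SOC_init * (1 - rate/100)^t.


decay = (1 - 3.37/100)^7 = 0.78665
SOC_final = 87.95 * 0.78665 = 69.19%

69.19%


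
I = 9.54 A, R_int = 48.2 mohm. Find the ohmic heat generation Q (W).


Convert: R = 48.2 mohm = 0.0482 ohm
I^2 = 91.012
Q = 91.012 * 0.0482 = 4.387 W

4.387 W


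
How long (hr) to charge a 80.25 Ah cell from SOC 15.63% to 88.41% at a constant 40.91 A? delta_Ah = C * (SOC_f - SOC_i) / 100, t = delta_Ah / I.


Step 1: dSOC = 88.41% - 15.63% = 72.78%
Step 2: delta_Ah = 80.25 * 72.78 / 100 = 58.406 Ah
Step 3: t = 58.406 / 40.91 = 1.428 hr

1.428 hr


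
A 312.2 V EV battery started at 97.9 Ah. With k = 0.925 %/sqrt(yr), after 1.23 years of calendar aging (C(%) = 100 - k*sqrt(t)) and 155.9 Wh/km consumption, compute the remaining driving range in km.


Step 1: capacity retention = 100 - 0.925 * sqrt(1.23) = 100 - 0.925 * 1.1091 = 98.974%
Step 2: C_now = 97.9 * 98.974/100 = 96.896 Ah
Step 3: E_pack = V * C_now = 312.2 * 96.896 = 30251 Wh
Step 4: range = E_pack / consumption = 30251 / 155.9 = 194.0 km

194.0 km


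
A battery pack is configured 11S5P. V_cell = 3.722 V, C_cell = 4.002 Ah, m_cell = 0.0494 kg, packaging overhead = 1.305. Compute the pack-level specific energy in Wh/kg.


Step 1: V_pack = 11 * 3.722 = 40.942 V
Step 2: C_pack = 5 * 4.002 = 20.01 Ah
Step 3: E_pack = V_pack * C_pack = 40.942 * 20.01 = 819.25 Wh
Step 4: m_pack = 11 * 5 * 0.0494 * 1.305 = 3.5457 kg
Step 5: ED = E_pack / m_pack = 819.25 / 3.5457 = 231.1 Wh/kg

231.1 Wh/kg


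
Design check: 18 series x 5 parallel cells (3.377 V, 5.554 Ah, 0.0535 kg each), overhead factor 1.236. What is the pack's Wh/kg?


Step 1: V_pack = 18 * 3.377 = 60.786 V
Step 2: C_pack = 5 * 5.554 = 27.77 Ah
Step 3: E_pack = V_pack * C_pack = 60.786 * 27.77 = 1688 Wh
Step 4: m_pack = 18 * 5 * 0.0535 * 1.236 = 5.9513 kg
Step 5: ED = E_pack / m_pack = 1688 / 5.9513 = 283.6 Wh/kg

283.6 Wh/kg


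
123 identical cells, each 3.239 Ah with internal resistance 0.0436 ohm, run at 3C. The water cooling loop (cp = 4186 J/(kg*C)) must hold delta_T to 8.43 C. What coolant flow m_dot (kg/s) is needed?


Step 1: I = 3 * 3.239 = 9.717 A
Step 2: Q_cell = I^2 * R = 9.717^2 * 0.0436 = 4.1167 W
Step 3: Q_total = 123 * 4.1167 = 506.35 W
Step 4: m_dot = Q_total / (cp * dT) = 506.35 / (4186 * 8.43) = 0.01435 kg/s

0.01435 kg/s


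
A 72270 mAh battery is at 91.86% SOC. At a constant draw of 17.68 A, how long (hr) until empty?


Convert: C_total = 72270 mAh = 72.27 Ah
Step 1: remaining = SOC/100 * C_total = 91.86/100 * 72.27 = 66.387 Ah
Step 2: t = remaining / I = 66.387 / 17.68 = 3.755 hr

3.755 hr


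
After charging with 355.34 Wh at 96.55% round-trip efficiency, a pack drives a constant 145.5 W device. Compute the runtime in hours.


Step 1: E_discharge = eta/100 * E_charge = 96.55/100 * 355.34 = 343.08 Wh
Step 2: t = E_discharge / P = 343.08 / 145.5 = 2.358 hr

2.358 hr


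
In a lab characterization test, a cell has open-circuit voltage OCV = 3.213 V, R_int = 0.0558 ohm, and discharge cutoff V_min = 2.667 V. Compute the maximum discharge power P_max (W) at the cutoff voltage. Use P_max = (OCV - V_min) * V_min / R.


P_max = (OCV - V_min) * V_min / R = (3.213 - 2.667) * 2.667 / 0.0558 = 0.546 * 2.667 / 0.0558 = 26.10 W

26.10 W


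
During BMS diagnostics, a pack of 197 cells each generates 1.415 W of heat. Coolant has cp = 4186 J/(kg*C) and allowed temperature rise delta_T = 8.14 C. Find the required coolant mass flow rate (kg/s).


Q_total = 197 * 1.415 = 278.76 W
m_dot = Q_total / (cp * dT) = 278.76 / (4186 * 8.14) = 0.008181 kg/s

0.008181 kg/s


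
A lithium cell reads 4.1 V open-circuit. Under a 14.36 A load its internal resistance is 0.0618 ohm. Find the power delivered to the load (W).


Step 1: V_terminal = OCV - I*R = 4.1 - 14.36 * 0.0618 = 3.2126 V
Step 2: P_out = V_terminal * I = 3.2126 * 14.36 = 46.13 W

46.13 W


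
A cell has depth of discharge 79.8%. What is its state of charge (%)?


SOC = 100 - DOD = 100 - 79.8 = 20.2%

20.2%


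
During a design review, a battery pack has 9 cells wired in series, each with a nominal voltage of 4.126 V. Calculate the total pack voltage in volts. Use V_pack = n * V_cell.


Series voltages add: 9 * 4.126 V = 37.134 V

37.134 V


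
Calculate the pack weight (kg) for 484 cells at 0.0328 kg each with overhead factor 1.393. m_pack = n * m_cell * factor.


Cell mass sum = 484 * 0.0328 = 15.875 kg
With overhead 1.393: m_pack = 15.875 * 1.393 = 22.11 kg

22.11 kg


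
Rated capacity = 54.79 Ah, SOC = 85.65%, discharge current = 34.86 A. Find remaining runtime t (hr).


Step 1: remaining = SOC/100 * C_total = 85.65/100 * 54.79 = 46.928 Ah
Step 2: t = remaining / I = 46.928 / 34.86 = 1.346 hr

1.346 hr


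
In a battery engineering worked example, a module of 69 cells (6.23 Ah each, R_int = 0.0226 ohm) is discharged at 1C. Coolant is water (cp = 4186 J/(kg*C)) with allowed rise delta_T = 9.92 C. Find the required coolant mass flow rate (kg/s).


Step 1: I = 1 * 6.23 = 6.23 A
Step 2: Q_cell = I^2 * R = 6.23^2 * 0.0226 = 0.87717 W
Step 3: Q_total = 69 * 0.87717 = 60.525 W
Step 4: m_dot = Q_total / (cp * dT) = 60.525 / (4186 * 9.92) = 0.001458 kg/s

0.001458 kg/s


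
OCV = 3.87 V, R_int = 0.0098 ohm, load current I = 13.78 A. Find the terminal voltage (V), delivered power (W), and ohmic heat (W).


Step 1: V_terminal = OCV - I*R = 3.87 - 13.78 * 0.0098 = 3.735 V
Step 2: P_out = V_terminal * I = 3.735 * 13.78 = 51.47 W
Step 3: Q = I^2 * R = 13.78^2 * 0.0098 = 1.861 W

V=3.735 V, P=51.47 W, Q=1.861 W


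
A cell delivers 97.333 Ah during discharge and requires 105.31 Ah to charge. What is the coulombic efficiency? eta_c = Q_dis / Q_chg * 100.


Coulombic efficiency = 97.333/105.31 * 100% = 92.43%

92.43%


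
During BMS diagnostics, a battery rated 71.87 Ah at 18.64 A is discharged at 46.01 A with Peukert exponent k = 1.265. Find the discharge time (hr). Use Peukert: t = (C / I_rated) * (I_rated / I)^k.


Step 1: t_rated = C / I_rated = 71.87 / 18.64 = 3.8557 hr
Step 2: ratio = 18.64 / 46.01 = 0.40513
Step 3: ratio^k = 0.40513^1.265 = 0.31887
Step 4: t = t_rated * ratio^k = 3.8557 * 0.31887 = 1.229 hr

1.229 hr


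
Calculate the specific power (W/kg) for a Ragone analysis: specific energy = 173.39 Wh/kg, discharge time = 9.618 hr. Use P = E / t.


Specific power = 173.39 Wh/kg / 9.618 hr = 18.03 W/kg

18.03 W/kg


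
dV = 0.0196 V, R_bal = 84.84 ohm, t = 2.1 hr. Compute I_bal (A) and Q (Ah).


I_bal = dV / R = 0.0196 / 84.84 = 2.3102e-04 A
Q = I_bal * t = 2.3102e-04 * 2.1 = 4.851e-04 Ah

I=2.3102e-04 A, Q=4.851e-04 Ah


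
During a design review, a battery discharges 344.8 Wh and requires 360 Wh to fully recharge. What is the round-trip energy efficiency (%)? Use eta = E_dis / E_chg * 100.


eta_e = E_dis / E_chg * 100 = 344.8 / 360 * 100 = 95.78%

95.78%


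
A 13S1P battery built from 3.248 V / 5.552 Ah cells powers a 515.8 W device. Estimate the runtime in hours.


Step 1: E_pack = Ns * V_cell * Np * C_cell = 13 * 3.248 * 1 * 5.552 = 234.43 Wh
Step 2: t = E_pack / P = 234.43 / 515.8 = 0.4545 hr

0.4545 hr


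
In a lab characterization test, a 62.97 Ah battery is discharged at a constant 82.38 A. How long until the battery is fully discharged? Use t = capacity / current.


t = capacity / current = 62.97 / 82.38 = 0.7644 hr

0.7644 hr


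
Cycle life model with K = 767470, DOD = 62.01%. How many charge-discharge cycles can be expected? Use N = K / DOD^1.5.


DOD^1.5 = 488.31
N = K / DOD^1.5 = 767470 / 488.31 = 1572

1572 cycles


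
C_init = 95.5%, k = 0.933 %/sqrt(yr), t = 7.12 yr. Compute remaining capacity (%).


sqrt(t) = sqrt(7.12) = 2.6683
C_final = 95.5 - 0.933 * 2.6683 = 93.01%

93.01%


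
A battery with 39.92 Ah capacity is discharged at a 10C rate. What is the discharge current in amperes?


At 10C: I = 10 * 39.92 Ah = 399.2 A

399.2 A


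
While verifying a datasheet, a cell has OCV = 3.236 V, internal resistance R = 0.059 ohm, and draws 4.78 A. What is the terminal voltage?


IR drop = 4.78 * 0.059 = 0.28202 V
V = 3.236 - 0.28202 = 2.954 V

2.954 V


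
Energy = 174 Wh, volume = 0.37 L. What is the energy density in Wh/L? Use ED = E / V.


Volumetric ED = 174 Wh / 0.37 L = 470.3 Wh/L

470.3 Wh/L


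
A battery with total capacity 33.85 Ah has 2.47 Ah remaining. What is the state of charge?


SOC% = 2.47 / 33.85 * 100 = 7.297%

7.297%


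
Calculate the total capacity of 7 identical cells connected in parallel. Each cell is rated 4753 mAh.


Convert: C_cell = 4753 mAh = 4.753 Ah
C_total = 7 * 4.753 = 33.271 Ah

33.271 Ah


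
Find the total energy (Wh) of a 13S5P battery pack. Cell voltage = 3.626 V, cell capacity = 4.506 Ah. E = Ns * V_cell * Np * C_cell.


V_pack = 13 * 3.626 = 47.138 V
C_pack = 5 * 4.506 = 22.53 Ah
E = V_pack * C_pack = 47.138 * 22.53 = 1062 Wh

1062 Wh


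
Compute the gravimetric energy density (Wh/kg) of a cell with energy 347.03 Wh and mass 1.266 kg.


ED = E / m = 347.03 / 1.266 = 274.1 Wh/kg

274.1 Wh/kg


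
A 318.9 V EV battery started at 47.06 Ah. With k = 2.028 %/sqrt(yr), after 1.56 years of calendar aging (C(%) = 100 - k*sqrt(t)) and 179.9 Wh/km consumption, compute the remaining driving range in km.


Step 1: capacity retention = 100 - 2.028 * sqrt(1.56) = 100 - 2.028 * 1.249 = 97.467%
Step 2: C_now = 47.06 * 97.467/100 = 45.868 Ah
Step 3: E_pack = V * C_now = 318.9 * 45.868 = 14627 Wh
Step 4: range = E_pack / consumption = 14627 / 179.9 = 81.31 km

81.31 km


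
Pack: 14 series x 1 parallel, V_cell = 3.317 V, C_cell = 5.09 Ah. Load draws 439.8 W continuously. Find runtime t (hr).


Step 1: E_pack = Ns * V_cell * Np * C_cell = 14 * 3.317 * 1 * 5.09 = 236.37 Wh
Step 2: t = E_pack / P = 236.37 / 439.8 = 0.5374 hr

0.5374 hr


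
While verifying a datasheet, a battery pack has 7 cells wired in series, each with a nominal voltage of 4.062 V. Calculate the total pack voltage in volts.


Series voltages add: 7 * 4.062 V = 28.434 V

28.434 V


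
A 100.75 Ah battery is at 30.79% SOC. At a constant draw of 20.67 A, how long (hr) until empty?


Step 1: remaining = SOC/100 * C_total = 30.79/100 * 100.75 = 31.021 Ah
Step 2: t = remaining / I = 31.021 / 20.67 = 1.501 hr

1.501 hr


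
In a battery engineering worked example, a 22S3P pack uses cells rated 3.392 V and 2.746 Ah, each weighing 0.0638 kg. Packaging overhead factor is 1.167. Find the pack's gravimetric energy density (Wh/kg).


Step 1: V_pack = 22 * 3.392 = 74.624 V
Step 2: C_pack = 3 * 2.746 = 8.238 Ah
Step 3: E_pack = V_pack * C_pack = 74.624 * 8.238 = 614.75 Wh
Step 4: m_pack = 22 * 3 * 0.0638 * 1.167 = 4.914 kg
Step 5: ED = E_pack / m_pack = 614.75 / 4.914 = 125.1 Wh/kg

125.1 Wh/kg


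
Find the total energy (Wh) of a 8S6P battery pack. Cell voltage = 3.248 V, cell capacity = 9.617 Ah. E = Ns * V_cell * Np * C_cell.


E = Ns * Vcell * Np * Ccell = 8 * 3.248 * 6 * 9.617 = 1499 Wh

1499 Wh


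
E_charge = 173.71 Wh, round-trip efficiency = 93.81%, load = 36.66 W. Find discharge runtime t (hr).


Step 1: E_discharge = eta/100 * E_charge = 93.81/100 * 173.71 = 162.96 Wh
Step 2: t = E_discharge / P = 162.96 / 36.66 = 4.445 hr

4.445 hr


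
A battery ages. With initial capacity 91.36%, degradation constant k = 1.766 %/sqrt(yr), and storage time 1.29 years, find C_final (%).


Step 1: sqrt(1.29 yr) = 1.1358
Step 2: drop = 1.766 * 1.1358 = 2.0058
Step 3: C_final = 91.36 - 2.0058 = 89.35%

89.35%


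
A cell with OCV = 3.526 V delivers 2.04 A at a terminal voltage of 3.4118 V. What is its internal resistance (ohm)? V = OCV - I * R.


R = (OCV - V) / I = (3.526 - 3.4118) / 2.04 = 0.05598 ohm

0.05598 ohm


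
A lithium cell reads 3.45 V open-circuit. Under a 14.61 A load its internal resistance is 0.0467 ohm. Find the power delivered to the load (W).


Step 1: V_terminal = OCV - I*R = 3.45 - 14.61 * 0.0467 = 2.7677 V
Step 2: P_out = V_terminal * I = 2.7677 * 14.61 = 40.44 W

40.44 W


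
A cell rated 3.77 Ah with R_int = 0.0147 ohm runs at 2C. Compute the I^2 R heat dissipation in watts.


Step 1: I = C_rate * capacity = 2 * 3.77 = 7.54 A
Step 2: Q = I^2 * R = 7.54^2 * 0.0147 = 56.852 * 0.0147 = 0.8357 W

0.8357 W


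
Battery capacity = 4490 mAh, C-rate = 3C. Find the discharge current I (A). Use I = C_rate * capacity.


Convert: capacity = 4490 mAh = 4.49 Ah
I = C_rate * capacity = 3 * 4.49 = 13.47 A

13.47 A


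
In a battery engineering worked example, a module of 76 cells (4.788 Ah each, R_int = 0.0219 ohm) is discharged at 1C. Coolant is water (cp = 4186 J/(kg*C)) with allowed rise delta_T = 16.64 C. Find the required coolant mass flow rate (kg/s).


Step 1: I = 1 * 4.788 = 4.788 A
Step 2: Q_cell = I^2 * R = 4.788^2 * 0.0219 = 0.50206 W
Step 3: Q_total = 76 * 0.50206 = 38.157 W
Step 4: m_dot = Q_total / (cp * dT) = 38.157 / (4186 * 16.64) = 5.478e-04 kg/s

5.478e-04 kg/s


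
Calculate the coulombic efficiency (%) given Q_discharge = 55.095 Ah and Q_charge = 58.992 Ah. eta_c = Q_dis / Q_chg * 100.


Coulombic efficiency = 55.095/58.992 * 100% = 93.39%

93.39%


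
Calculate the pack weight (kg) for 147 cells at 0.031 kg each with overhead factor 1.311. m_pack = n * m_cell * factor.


Cell mass sum = 147 * 0.031 = 4.557 kg
With overhead 1.311: m_pack = 4.557 * 1.311 = 5.974 kg

5.974 kg


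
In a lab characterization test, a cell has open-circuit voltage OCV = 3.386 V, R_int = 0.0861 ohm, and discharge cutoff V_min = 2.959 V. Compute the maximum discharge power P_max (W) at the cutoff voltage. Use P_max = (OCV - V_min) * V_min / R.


dV = OCV - V_min = 0.427 V (so I_max = dV / R)
P_max = dV * V_min / R = 0.427 * 2.959 / 0.0861 = 14.67 W

14.67 W


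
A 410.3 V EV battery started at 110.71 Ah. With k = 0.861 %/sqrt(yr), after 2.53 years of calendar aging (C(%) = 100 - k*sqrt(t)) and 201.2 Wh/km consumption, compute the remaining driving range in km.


Step 1: capacity retention = 100 - 0.861 * sqrt(2.53) = 100 - 0.861 * 1.5906 = 98.63%
Step 2: C_now = 110.71 * 98.63/100 = 109.19 Ah
Step 3: E_pack = V * C_now = 410.3 * 109.19 = 44801 Wh
Step 4: range = E_pack / consumption = 44801 / 201.2 = 222.7 km

222.7 km


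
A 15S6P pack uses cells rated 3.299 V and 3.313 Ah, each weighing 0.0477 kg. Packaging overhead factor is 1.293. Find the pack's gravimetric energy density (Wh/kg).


Step 1: V_pack = 15 * 3.299 = 49.485 V
Step 2: C_pack = 6 * 3.313 = 19.878 Ah
Step 3: E_pack = V_pack * C_pack = 49.485 * 19.878 = 983.66 Wh
Step 4: m_pack = 15 * 6 * 0.0477 * 1.293 = 5.5508 kg
Step 5: ED = E_pack / m_pack = 983.66 / 5.5508 = 177.2 Wh/kg

177.2 Wh/kg


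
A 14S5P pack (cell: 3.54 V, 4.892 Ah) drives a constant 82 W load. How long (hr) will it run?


Step 1: E_pack = Ns * V_cell * Np * C_cell = 14 * 3.54 * 5 * 4.892 = 1212.2 Wh
Step 2: t = E_pack / P = 1212.2 / 82 = 14.78 hr

14.78 hr


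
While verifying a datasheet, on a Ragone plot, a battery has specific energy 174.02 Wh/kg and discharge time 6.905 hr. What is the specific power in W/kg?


P_specific = E / t = 174.02 / 6.905 = 25.20 W/kg

25.20 W/kg


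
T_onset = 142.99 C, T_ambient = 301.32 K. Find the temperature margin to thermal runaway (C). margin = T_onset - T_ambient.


Convert: T_ambient = 301.32 K = 28.17 C
margin = 142.99 - 28.17 = 114.82 C

114.82 C


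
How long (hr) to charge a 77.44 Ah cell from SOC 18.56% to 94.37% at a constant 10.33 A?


delta_Ah = 77.44 * (94.37 - 18.56) / 100 = 58.707 Ah
t = delta_Ah / I = 58.707 / 10.33 = 5.683 hr

5.683 hr


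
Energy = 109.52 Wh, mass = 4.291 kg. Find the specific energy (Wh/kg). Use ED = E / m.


ED = E / m = 109.52 / 4.291 = 25.52 Wh/kg

25.52 Wh/kg


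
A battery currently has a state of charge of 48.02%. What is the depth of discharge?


Complement of SOC: DOD = 100% - 48.02% = 51.98%

51.98%


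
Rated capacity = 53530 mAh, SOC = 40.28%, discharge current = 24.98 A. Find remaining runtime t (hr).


Convert: C_total = 53530 mAh = 53.53 Ah
Step 1: remaining = SOC/100 * C_total = 40.28/100 * 53.53 = 21.562 Ah
Step 2: t = remaining / I = 21.562 / 24.98 = 0.8632 hr

0.8632 hr


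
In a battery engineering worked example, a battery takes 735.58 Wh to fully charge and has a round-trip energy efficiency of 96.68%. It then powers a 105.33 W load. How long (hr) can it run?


Step 1: E_discharge = eta/100 * E_charge = 96.68/100 * 735.58 = 711.16 Wh
Step 2: t = E_discharge / P = 711.16 / 105.33 = 6.752 hr

6.752 hr


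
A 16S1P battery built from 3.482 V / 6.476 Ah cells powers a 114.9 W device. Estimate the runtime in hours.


Step 1: E_pack = Ns * V_cell * Np * C_cell = 16 * 3.482 * 1 * 6.476 = 360.79 Wh
Step 2: t = E_pack / P = 360.79 / 114.9 = 3.140 hr

3.140 hr


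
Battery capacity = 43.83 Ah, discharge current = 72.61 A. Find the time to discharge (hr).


t = capacity / current = 43.83 / 72.61 = 0.6036 hr

0.6036 hr


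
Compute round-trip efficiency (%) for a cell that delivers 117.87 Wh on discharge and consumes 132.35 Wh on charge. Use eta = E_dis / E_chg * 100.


Round-trip efficiency = 117.87/132.35 * 100% = 89.06%

89.06%


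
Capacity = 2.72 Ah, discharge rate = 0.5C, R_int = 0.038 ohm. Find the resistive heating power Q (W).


Step 1: I = C_rate * capacity = 0.5 * 2.72 = 1.36 A
Step 2: Q = I^2 * R = 1.36^2 * 0.038 = 1.8496 * 0.038 = 0.07028 W

0.07028 W


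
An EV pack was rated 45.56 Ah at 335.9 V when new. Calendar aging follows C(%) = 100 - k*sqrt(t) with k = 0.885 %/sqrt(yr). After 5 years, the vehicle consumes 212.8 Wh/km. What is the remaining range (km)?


Step 1: capacity retention = 100 - 0.885 * sqrt(5) = 100 - 0.885 * 2.2361 = 98.021%
Step 2: C_now = 45.56 * 98.021/100 = 44.658 Ah
Step 3: E_pack = V * C_now = 335.9 * 44.658 = 15001 Wh
Step 4: range = E_pack / consumption = 15001 / 212.8 = 70.49 km

70.49 km


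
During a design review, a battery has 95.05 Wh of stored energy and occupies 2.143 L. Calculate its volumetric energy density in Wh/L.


ED = E / V = 95.05 / 2.143 = 44.35 Wh/L

44.35 Wh/L


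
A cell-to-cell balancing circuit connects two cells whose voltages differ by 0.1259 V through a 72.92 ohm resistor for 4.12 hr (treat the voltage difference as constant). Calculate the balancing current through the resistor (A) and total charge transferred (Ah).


First, Ohm's law: I_bal = 0.1259 V / 72.92 ohm = 0.0017265 A
Then Q = I * t = 0.0017265 A * 4.12 hr = 0.007113 Ah

I=0.0017265 A, Q=0.007113 Ah


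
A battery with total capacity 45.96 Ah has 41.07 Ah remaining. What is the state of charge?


SOC% = 41.07 / 45.96 * 100 = 89.36%

89.36%


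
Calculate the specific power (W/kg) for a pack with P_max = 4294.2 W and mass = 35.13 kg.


SP = P / m = 4294.2 / 35.13 = 122.2 W/kg

122.2 W/kg


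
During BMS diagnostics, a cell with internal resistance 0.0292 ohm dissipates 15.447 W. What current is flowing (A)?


I = sqrt(Q / R) = sqrt(15.447 / 0.0292) = sqrt(529.01) = 23.00 A

23.00 A


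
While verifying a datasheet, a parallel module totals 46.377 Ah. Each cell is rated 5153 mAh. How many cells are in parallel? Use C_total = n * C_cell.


Convert: C_cell = 5153 mAh = 5.153 Ah
n = C_total / C_cell = 46.377 / 5.153 = 9

9


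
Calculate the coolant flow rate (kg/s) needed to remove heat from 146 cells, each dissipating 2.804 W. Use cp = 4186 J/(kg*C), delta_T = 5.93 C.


Step 1: Total heat Q = 146 * 2.804 W = 409.38 W
Step 2: denom = cp * dT = 4186 * 5.93 = 24823
Step 3: m_dot = 409.38 / 24823 = 0.01649 kg/s

0.01649 kg/s
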